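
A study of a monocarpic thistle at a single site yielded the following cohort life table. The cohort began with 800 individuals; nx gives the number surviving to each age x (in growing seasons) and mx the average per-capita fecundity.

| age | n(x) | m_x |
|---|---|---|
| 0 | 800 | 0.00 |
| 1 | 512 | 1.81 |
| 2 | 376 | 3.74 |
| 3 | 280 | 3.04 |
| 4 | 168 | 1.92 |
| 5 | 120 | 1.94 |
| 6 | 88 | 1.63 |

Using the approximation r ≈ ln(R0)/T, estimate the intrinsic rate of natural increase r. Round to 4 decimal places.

lx = nx/n0 = nx/800: 1, 0.64, 0.47, 0.35, 0.21, 0.15, 0.11
R0 = Σ lx·mx = 0 + 1.1584 + 1.7578 + 1.064 + 0.4032 + 0.291 + 0.1793 = 4.8537
Σ x·lx·mx = 12.0096; T = 12.0096/4.8537 = 2.47432…
r ≈ ln(R0)/T = ln(4.8537)/2.47432… = 0.638455… → 0.6385

0.6385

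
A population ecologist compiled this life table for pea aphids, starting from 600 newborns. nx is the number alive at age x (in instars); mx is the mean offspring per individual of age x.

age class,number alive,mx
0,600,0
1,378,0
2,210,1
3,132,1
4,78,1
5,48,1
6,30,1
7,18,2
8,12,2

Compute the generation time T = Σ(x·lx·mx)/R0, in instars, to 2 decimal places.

lx = nx/n0 = nx/600: 1, 0.63, 0.35, 0.22, 0.13, 0.08, 0.05, 0.03, 0.02
lx·mx: 0, 0, 0.35, 0.22, 0.13, 0.08, 0.05, 0.06, 0.04 → R0 = 0.93
x·lx·mx: 0, 0, 0.7, 0.66, 0.52, 0.4, 0.3, 0.42, 0.32 → Σ = 3.32
T = 3.32 / 0.93 = 3.569892… → 3.57

3.57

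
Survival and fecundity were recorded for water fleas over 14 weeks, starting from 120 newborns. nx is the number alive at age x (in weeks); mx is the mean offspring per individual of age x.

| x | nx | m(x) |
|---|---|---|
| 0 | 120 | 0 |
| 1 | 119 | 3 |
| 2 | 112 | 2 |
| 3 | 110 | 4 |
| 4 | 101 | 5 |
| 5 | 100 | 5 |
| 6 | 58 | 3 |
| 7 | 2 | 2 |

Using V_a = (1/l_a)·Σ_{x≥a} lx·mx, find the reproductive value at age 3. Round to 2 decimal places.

14.75

lx = nx/n0 = nx/120: 1, 0.99167…, 0.93333…, 0.91667…, 0.84167…, 0.83333…, 0.48333…, 0.01667…
lx·mx for x ≥ 3: 3.666667…, 4.208333…, 4.166667…, 1.45…, 0.033333… → sum = 13.525…
V_3 = 13.525… / l_3 = 13.525… / 0.916667… = 14.754545… → 14.75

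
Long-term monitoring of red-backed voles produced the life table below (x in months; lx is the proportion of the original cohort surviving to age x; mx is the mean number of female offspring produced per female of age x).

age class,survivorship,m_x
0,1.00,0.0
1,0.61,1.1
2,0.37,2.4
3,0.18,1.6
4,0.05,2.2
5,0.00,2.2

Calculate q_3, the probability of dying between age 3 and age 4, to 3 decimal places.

q_3 = (l_3 − l_4) / l_3 = (0.18 − 0.05) / 0.18
     = 0.13 / 0.18 = 0.722222… → 0.722

0.722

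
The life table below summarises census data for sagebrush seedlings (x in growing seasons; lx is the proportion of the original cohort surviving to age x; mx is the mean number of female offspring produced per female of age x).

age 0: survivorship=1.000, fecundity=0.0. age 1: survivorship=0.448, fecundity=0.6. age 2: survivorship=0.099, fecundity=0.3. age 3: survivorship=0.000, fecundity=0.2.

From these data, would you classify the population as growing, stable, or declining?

R0 = Σ lx·mx = 0 + 0.2688 + 0.0297 + 0 = 0.2985
R0 < 1, so the population is declining.

declining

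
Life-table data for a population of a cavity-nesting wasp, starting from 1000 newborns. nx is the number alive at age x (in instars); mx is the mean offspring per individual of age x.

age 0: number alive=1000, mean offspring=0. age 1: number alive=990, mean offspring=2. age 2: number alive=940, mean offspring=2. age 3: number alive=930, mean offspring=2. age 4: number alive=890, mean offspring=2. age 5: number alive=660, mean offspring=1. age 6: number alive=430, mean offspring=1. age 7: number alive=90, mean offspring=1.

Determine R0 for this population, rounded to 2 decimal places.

lx = nx/n0 = nx/1000: 1, 0.99, 0.94, 0.93, 0.89, 0.66, 0.43, 0.09
lx·mx by age: 0, 1.98, 1.88, 1.86, 1.78, 0.66, 0.43, 0.09
R0 = Σ lx·mx = 8.68 → 8.68

8.68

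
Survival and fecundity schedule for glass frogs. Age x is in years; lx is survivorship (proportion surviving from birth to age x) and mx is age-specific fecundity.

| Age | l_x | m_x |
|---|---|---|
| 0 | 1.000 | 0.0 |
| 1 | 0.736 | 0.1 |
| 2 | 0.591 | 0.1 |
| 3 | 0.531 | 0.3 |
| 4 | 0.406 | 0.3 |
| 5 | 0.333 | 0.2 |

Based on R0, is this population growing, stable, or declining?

declining

R0 = Σ lx·mx = 0 + 0.0736 + 0.0591 + 0.1593 + 0.1218 + 0.0666 = 0.4804
R0 < 1, so the population is declining.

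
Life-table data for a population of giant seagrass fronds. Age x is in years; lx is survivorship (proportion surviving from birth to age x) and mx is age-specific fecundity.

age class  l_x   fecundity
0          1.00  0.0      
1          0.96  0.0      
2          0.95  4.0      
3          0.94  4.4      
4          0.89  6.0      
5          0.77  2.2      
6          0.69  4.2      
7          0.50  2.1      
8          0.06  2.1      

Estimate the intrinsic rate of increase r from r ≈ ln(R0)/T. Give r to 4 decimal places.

0.7425

R0 = Σ lx·mx = 0 + 0 + 3.8 + 4.136 + 5.34 + 1.694 + 2.898 + 1.05 + 0.126 = 19.044
Σ x·lx·mx = 75.584; T = 75.584/19.044 = 3.96891…
r ≈ ln(R0)/T = ln(19.044)/3.96891… = 0.742458… → 0.7425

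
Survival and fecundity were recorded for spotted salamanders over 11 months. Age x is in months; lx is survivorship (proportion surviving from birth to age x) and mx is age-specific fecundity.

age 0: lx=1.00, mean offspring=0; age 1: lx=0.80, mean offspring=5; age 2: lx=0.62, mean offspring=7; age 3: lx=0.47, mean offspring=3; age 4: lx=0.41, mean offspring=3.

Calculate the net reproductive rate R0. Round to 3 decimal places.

lx·mx by age: 0, 4, 4.34, 1.41, 1.23
R0 = Σ lx·mx = 10.98 → 10.980

10.980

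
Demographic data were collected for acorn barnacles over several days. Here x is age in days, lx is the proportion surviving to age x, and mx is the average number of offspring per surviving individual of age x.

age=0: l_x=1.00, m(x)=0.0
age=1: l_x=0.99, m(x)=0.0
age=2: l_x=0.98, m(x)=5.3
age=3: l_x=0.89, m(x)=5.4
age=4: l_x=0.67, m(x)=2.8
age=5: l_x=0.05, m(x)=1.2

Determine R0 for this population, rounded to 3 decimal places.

lx·mx by age: 0, 0, 5.194, 4.806, 1.876, 0.06
R0 = Σ lx·mx = 11.936 → 11.936

11.936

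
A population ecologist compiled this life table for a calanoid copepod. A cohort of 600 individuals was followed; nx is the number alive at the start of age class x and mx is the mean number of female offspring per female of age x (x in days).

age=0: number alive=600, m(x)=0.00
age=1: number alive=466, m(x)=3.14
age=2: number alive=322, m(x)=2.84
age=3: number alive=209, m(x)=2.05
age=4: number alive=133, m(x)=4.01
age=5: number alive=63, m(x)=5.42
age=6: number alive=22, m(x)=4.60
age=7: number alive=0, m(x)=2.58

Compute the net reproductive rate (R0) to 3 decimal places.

lx = nx/n0 = nx/600: 1, 0.77667…, 0.53667…, 0.34833…, 0.22167…, 0.105, 0.03667…, 0
lx·mx by age: 0, 2.438733…, 1.524133…, 0.714083…, 0.888883…, 0.5691, 0.168667…, 0
R0 = Σ lx·mx = 6.3036… → 6.304

6.304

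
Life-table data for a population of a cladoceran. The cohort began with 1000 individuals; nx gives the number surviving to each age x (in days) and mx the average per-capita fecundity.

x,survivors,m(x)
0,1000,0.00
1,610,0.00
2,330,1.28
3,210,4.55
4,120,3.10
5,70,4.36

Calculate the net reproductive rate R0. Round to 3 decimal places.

lx = nx/n0 = nx/1000: 1, 0.61, 0.33, 0.21, 0.12, 0.07
lx·mx by age: 0, 0, 0.4224, 0.9555, 0.372, 0.3052
R0 = Σ lx·mx = 2.0551 → 2.055

2.055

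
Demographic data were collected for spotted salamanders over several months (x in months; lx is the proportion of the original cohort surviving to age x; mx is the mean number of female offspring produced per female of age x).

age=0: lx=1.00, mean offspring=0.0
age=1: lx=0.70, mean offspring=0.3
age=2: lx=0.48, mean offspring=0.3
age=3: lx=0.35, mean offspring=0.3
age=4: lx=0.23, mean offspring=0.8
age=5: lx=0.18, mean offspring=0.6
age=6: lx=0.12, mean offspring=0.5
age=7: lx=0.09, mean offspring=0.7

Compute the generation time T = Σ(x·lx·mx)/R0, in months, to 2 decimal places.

lx·mx: 0, 0.21, 0.144, 0.105, 0.184, 0.108, 0.06, 0.063 → R0 = 0.874
x·lx·mx: 0, 0.21, 0.288, 0.315, 0.736, 0.54, 0.36, 0.441 → Σ = 2.89
T = 2.89 / 0.874 = 3.306636… → 3.31

3.31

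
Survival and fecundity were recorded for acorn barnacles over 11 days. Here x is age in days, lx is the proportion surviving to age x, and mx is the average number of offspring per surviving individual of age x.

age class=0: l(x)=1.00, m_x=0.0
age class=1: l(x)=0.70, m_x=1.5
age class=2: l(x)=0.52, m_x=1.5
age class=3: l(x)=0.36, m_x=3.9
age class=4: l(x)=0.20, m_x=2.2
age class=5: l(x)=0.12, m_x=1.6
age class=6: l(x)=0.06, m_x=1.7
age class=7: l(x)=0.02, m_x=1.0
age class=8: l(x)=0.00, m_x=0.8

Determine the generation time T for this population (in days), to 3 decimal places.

lx·mx: 0, 1.05, 0.78, 1.404, 0.44, 0.192, 0.102, 0.02, 0 → R0 = 3.988
x·lx·mx: 0, 1.05, 1.56, 4.212, 1.76, 0.96, 0.612, 0.14, 0 → Σ = 10.294
T = 10.294 / 3.988 = 2.581244… → 2.581

2.581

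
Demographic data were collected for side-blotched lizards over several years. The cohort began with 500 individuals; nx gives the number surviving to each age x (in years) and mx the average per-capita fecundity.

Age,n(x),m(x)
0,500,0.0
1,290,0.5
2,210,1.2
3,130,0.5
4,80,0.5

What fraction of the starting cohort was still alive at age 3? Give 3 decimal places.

0.260

l_3 = n_3/n_0 = 130/500 = 0.26 → 0.260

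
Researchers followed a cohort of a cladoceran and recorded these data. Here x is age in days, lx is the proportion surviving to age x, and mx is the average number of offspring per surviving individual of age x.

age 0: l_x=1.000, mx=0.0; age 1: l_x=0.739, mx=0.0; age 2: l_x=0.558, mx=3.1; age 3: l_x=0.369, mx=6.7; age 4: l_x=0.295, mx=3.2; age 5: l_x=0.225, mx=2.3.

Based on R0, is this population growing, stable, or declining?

growing

R0 = Σ lx·mx = 0 + 0 + 1.7298 + 2.4723 + 0.944 + 0.5175 = 5.6636
R0 > 1, so the population is growing.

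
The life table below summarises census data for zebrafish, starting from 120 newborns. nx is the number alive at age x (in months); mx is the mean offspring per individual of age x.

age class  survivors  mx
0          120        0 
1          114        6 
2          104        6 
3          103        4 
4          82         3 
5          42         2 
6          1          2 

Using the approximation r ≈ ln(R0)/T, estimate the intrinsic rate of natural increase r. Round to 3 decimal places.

lx = nx/n0 = nx/120: 1, 0.95, 0.86667…, 0.85833…, 0.68333…, 0.35, 0.00833…
R0 = Σ lx·mx = 0 + 5.7 + 5.2… + 3.43333… + 2.05… + 0.7 + 0.01667… = 17.1…
Σ x·lx·mx = 38.2…; T = 38.2…/17.1… = 2.23392…
r ≈ ln(R0)/T = ln(17.1…)/2.23392… = 1.2709… → 1.271

1.271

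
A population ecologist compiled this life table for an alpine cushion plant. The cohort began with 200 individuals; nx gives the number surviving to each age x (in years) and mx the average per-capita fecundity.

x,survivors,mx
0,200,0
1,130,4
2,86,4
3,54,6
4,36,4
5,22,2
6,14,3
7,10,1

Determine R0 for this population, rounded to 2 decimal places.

lx = nx/n0 = nx/200: 1, 0.65, 0.43, 0.27, 0.18, 0.11, 0.07, 0.05
lx·mx by age: 0, 2.6, 1.72, 1.62, 0.72, 0.22, 0.21, 0.05
R0 = Σ lx·mx = 7.14 → 7.14

7.14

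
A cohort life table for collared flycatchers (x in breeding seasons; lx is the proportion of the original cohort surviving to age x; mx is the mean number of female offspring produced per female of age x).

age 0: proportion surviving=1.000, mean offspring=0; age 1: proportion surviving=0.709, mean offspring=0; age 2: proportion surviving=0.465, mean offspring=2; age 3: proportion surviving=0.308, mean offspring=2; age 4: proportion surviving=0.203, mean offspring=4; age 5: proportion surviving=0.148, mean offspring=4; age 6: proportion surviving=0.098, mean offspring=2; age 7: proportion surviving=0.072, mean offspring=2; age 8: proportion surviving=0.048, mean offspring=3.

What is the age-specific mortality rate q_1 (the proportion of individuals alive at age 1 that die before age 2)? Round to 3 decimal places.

0.344

q_1 = (l_1 − l_2) / l_1 = (0.709 − 0.465) / 0.709
     = 0.244 / 0.709 = 0.344147… → 0.344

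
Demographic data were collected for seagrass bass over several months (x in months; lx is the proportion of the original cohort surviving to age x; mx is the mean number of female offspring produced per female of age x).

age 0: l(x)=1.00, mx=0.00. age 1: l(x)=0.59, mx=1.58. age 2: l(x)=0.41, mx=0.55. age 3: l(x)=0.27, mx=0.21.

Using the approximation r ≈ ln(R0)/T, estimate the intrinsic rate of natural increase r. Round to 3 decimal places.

R0 = Σ lx·mx = 0 + 0.9322 + 0.2255 + 0.0567 = 1.2144
Σ x·lx·mx = 1.5533; T = 1.5533/1.2144 = 1.27907…
r ≈ ln(R0)/T = ln(1.2144)/1.27907… = 0.15187… → 0.152

0.152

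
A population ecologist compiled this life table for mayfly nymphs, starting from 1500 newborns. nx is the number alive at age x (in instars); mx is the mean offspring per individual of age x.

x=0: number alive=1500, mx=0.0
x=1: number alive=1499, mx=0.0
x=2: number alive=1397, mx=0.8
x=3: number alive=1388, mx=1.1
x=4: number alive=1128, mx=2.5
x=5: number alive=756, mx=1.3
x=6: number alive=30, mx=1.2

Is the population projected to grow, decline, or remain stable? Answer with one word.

lx = nx/n0 = nx/1500: 1, 0.99933…, 0.93133…, 0.92533…, 0.752, 0.504, 0.02
R0 = Σ lx·mx = 0 + 0 + 0.745067… + 1.017867… + 1.88 + 0.6552 + 0.024 = 4.322133…
R0 > 1, so the population is growing.

growing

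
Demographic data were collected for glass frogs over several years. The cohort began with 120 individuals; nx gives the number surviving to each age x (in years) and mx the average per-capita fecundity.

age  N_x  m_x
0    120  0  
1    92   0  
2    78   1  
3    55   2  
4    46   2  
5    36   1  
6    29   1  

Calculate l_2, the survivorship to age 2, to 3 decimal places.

l_2 = n_2/n_0 = 78/120 = 0.65 → 0.650

0.650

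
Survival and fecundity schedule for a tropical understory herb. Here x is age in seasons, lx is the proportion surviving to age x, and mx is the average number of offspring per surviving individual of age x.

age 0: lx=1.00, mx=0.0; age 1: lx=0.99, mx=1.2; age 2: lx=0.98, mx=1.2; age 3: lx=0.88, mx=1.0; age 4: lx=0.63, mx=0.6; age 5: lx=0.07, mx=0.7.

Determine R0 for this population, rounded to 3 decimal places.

3.671

lx·mx by age: 0, 1.188, 1.176, 0.88, 0.378, 0.049
R0 = Σ lx·mx = 3.671 → 3.671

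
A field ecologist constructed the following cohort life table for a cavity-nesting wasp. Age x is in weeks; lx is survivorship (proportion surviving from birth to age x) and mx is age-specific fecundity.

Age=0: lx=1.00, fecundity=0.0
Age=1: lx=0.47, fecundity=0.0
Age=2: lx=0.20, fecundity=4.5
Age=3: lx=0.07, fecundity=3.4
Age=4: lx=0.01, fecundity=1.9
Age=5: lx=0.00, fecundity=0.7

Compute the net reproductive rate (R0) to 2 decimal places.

1.16

lx·mx by age: 0, 0, 0.9, 0.238, 0.019, 0
R0 = Σ lx·mx = 1.157 → 1.16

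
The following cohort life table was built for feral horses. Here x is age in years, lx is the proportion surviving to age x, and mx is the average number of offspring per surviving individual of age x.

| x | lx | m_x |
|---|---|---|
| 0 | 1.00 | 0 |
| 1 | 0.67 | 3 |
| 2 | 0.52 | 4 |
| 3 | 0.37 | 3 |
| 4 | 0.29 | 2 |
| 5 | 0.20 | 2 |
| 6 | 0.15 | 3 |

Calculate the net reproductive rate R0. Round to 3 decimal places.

lx·mx by age: 0, 2.01, 2.08, 1.11, 0.58, 0.4, 0.45
R0 = Σ lx·mx = 6.63 → 6.630

6.630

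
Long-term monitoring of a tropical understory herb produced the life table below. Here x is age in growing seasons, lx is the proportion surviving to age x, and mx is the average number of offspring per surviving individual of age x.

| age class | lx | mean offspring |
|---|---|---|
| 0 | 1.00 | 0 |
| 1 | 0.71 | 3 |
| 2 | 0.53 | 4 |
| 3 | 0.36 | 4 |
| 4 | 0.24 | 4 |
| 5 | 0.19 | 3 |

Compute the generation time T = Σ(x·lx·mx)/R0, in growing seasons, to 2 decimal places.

lx·mx: 0, 2.13, 2.12, 1.44, 0.96, 0.57 → R0 = 7.22
x·lx·mx: 0, 2.13, 4.24, 4.32, 3.84, 2.85 → Σ = 17.38
T = 17.38 / 7.22 = 2.407202… → 2.41

2.41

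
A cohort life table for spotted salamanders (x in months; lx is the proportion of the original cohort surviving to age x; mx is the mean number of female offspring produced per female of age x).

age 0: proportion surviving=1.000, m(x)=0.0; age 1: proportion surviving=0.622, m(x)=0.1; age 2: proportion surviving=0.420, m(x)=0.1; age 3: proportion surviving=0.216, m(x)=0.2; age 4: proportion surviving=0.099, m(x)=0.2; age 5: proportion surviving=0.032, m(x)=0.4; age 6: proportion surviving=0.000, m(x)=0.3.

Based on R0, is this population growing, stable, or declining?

R0 = Σ lx·mx = 0 + 0.0622 + 0.042 + 0.0432 + 0.0198 + 0.0128 + 0 = 0.18
R0 < 1, so the population is declining.

declining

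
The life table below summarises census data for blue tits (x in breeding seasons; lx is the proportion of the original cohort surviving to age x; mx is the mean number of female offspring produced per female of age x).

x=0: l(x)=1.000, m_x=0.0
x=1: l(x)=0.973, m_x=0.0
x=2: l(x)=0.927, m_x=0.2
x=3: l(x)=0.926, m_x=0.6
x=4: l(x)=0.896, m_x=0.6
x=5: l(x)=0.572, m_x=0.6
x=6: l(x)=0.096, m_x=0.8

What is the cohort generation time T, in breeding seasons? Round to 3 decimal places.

3.747

lx·mx: 0, 0, 0.1854, 0.5556, 0.5376, 0.3432, 0.0768 → R0 = 1.6986
x·lx·mx: 0, 0, 0.3708, 1.6668, 2.1504, 1.716, 0.4608 → Σ = 6.3648
T = 6.3648 / 1.6986 = 3.747086… → 3.747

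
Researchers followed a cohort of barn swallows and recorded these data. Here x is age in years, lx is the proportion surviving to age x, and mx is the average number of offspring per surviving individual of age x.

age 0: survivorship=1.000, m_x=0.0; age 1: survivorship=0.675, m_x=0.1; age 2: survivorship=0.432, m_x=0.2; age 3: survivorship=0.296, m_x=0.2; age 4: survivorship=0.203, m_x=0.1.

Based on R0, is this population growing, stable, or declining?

declining

R0 = Σ lx·mx = 0 + 0.0675 + 0.0864 + 0.0592 + 0.0203 = 0.2334
R0 < 1, so the population is declining.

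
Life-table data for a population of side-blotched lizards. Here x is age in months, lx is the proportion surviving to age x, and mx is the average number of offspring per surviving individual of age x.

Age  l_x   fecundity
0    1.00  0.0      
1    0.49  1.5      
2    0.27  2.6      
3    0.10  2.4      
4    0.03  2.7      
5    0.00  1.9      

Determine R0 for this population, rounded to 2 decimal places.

1.76

lx·mx by age: 0, 0.735, 0.702, 0.24, 0.081, 0
R0 = Σ lx·mx = 1.758 → 1.76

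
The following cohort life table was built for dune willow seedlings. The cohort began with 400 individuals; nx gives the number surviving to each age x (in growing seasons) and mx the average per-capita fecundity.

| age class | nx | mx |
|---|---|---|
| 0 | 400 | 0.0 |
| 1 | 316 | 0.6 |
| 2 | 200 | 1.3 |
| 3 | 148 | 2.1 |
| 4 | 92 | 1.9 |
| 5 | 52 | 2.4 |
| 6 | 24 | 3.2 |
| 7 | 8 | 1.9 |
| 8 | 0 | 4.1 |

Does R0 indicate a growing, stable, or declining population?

growing

lx = nx/n0 = nx/400: 1, 0.79, 0.5, 0.37, 0.23, 0.13, 0.06, 0.02, 0
R0 = Σ lx·mx = 0 + 0.474 + 0.65 + 0.777 + 0.437 + 0.312 + 0.192 + 0.038 + 0 = 2.88
R0 > 1, so the population is growing.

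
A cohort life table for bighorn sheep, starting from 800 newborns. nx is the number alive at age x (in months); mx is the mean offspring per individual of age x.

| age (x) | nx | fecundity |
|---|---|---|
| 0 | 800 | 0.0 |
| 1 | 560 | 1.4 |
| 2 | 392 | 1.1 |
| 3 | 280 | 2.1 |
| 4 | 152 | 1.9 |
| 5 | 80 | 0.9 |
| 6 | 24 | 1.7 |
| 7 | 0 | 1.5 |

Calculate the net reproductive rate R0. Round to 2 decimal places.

2.76

lx = nx/n0 = nx/800: 1, 0.7, 0.49, 0.35, 0.19, 0.1, 0.03, 0
lx·mx by age: 0, 0.98, 0.539, 0.735, 0.361, 0.09, 0.051, 0
R0 = Σ lx·mx = 2.756 → 2.76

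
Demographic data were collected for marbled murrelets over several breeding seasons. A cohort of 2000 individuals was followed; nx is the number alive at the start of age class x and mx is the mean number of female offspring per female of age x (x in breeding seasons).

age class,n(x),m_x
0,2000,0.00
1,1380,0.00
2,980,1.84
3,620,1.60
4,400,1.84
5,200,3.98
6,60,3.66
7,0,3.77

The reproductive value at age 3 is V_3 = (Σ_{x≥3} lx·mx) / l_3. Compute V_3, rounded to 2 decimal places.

4.43

lx = nx/n0 = nx/2000: 1, 0.69, 0.49, 0.31, 0.2, 0.1, 0.03, 0
lx·mx for x ≥ 3: 0.496, 0.368, 0.398, 0.1098, 0 → sum = 1.3718
V_3 = 1.3718 / l_3 = 1.3718 / 0.31 = 4.425161… → 4.43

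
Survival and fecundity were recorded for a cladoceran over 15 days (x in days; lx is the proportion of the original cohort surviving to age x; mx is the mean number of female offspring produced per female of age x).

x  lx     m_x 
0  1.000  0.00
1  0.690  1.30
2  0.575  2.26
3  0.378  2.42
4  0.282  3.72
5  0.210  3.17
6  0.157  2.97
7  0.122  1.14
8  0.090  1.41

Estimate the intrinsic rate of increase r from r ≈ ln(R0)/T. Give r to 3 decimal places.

0.514

R0 = Σ lx·mx = 0 + 0.897 + 1.2995 + 0.91476 + 1.04904 + 0.6657 + 0.46629 + 0.13908 + 0.1269 = 5.55827
Σ x·lx·mx = 18.55144; T = 18.55144/5.55827 = 3.33763…
r ≈ ln(R0)/T = ln(5.55827)/3.33763… = 0.51392… → 0.514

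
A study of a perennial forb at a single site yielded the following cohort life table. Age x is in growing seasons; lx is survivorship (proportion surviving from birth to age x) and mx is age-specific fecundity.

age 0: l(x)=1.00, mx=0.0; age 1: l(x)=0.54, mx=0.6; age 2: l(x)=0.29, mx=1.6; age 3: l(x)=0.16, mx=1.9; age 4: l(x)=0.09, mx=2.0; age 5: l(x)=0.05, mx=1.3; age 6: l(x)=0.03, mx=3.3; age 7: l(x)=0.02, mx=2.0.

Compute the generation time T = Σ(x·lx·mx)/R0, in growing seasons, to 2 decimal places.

lx·mx: 0, 0.324, 0.464, 0.304, 0.18, 0.065, 0.099, 0.04 → R0 = 1.476
x·lx·mx: 0, 0.324, 0.928, 0.912, 0.72, 0.325, 0.594, 0.28 → Σ = 4.083
T = 4.083 / 1.476 = 2.76626… → 2.77

2.77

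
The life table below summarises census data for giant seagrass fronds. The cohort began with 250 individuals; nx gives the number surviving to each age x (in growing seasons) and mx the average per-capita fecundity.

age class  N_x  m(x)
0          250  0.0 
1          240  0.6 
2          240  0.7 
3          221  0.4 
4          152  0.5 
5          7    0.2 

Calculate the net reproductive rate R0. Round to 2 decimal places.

lx = nx/n0 = nx/250: 1, 0.96, 0.96, 0.884, 0.608, 0.028
lx·mx by age: 0, 0.576, 0.672, 0.3536, 0.304, 0.0056
R0 = Σ lx·mx = 1.9112 → 1.91

1.91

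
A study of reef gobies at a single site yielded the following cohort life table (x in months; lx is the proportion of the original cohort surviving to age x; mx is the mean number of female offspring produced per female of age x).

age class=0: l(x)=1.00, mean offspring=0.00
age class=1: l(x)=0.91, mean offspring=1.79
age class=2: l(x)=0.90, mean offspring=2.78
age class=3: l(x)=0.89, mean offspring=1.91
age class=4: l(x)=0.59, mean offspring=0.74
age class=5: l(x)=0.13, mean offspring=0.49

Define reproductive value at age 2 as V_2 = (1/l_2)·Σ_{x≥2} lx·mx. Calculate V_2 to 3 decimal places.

lx·mx for x ≥ 2: 2.502, 1.6999, 0.4366, 0.0637 → sum = 4.7022
V_2 = 4.7022 / l_2 = 4.7022 / 0.9 = 5.224667… → 5.225

5.225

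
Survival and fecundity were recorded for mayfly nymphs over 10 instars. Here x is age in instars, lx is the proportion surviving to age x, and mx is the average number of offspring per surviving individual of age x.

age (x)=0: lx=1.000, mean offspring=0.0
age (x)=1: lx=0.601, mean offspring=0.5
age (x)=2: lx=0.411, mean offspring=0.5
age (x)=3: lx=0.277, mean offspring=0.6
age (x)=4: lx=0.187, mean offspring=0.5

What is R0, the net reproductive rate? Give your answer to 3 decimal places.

0.766

lx·mx by age: 0, 0.3005, 0.2055, 0.1662, 0.0935
R0 = Σ lx·mx = 0.7657 → 0.766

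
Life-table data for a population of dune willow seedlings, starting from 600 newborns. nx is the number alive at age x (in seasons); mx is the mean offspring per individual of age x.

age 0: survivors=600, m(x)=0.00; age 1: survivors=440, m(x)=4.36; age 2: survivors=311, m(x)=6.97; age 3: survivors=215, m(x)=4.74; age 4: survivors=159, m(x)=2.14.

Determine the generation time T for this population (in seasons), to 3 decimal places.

lx = nx/n0 = nx/600: 1, 0.73333…, 0.51833…, 0.35833…, 0.265
lx·mx: 0, 3.197333…, 3.612783…, 1.6985…, 0.5671 → R0 = 9.075717…
x·lx·mx: 0, 3.197333…, 7.225567…, 5.0955…, 2.2684 → Σ = 17.7868…
T = 17.7868… / 9.075717… = 1.959823… → 1.960

1.960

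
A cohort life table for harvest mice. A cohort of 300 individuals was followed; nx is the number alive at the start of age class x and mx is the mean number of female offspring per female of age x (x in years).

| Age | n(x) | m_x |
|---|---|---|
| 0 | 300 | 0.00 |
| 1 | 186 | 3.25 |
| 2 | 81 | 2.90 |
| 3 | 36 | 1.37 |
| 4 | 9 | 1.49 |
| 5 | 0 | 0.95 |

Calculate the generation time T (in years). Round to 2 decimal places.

lx = nx/n0 = nx/300: 1, 0.62, 0.27, 0.12, 0.03, 0
lx·mx: 0, 2.015, 0.783, 0.1644, 0.0447, 0 → R0 = 3.0071
x·lx·mx: 0, 2.015, 1.566, 0.4932, 0.1788, 0 → Σ = 4.253
T = 4.253 / 3.0071 = 1.414319… → 1.41

1.41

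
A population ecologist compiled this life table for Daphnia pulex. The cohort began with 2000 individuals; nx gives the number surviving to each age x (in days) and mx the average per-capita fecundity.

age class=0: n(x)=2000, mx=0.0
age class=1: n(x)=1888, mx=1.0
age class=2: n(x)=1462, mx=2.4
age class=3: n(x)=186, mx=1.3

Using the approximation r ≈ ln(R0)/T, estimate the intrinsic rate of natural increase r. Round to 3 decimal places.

0.607

lx = nx/n0 = nx/2000: 1, 0.944, 0.731, 0.093
R0 = Σ lx·mx = 0 + 0.944 + 1.7544 + 0.1209 = 2.8193
Σ x·lx·mx = 4.8155; T = 4.8155/2.8193 = 1.70805…
r ≈ ln(R0)/T = ln(2.8193)/1.70805… = 0.60683… → 0.607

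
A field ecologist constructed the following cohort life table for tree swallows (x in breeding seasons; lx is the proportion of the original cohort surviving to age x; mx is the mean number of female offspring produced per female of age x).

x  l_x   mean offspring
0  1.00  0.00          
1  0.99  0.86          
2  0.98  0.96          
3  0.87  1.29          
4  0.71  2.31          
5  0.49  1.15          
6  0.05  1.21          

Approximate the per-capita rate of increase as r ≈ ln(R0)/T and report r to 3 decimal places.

0.538

R0 = Σ lx·mx = 0 + 0.8514 + 0.9408 + 1.1223 + 1.6401 + 0.5635 + 0.0605 = 5.1786
Σ x·lx·mx = 15.8408; T = 15.8408/5.1786 = 3.0589…
r ≈ ln(R0)/T = ln(5.1786)/3.0589… = 0.53762… → 0.538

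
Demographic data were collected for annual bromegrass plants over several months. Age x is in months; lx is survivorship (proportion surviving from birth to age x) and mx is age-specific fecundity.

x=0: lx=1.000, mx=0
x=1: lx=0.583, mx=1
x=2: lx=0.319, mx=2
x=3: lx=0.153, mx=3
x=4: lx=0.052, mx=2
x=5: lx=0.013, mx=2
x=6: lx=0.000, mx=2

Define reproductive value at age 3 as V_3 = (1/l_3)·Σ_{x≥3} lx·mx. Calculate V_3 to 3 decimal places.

3.850

lx·mx for x ≥ 3: 0.459, 0.104, 0.026, 0 → sum = 0.589
V_3 = 0.589 / l_3 = 0.589 / 0.153 = 3.849673… → 3.850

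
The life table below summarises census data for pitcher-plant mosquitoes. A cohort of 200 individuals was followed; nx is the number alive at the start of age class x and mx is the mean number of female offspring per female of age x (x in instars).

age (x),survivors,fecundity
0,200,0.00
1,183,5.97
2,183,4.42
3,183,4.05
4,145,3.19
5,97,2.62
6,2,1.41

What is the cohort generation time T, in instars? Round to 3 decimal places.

lx = nx/n0 = nx/200: 1, 0.915, 0.915, 0.915, 0.725, 0.485, 0.01
lx·mx: 0, 5.46255, 4.0443, 3.70575, 2.31275, 1.2707, 0.0141 → R0 = 16.81015
x·lx·mx: 0, 5.46255, 8.0886, 11.11725, 9.251, 6.3535, 0.0846 → Σ = 40.3575
T = 40.3575 / 16.81015 = 2.400782… → 2.401

2.401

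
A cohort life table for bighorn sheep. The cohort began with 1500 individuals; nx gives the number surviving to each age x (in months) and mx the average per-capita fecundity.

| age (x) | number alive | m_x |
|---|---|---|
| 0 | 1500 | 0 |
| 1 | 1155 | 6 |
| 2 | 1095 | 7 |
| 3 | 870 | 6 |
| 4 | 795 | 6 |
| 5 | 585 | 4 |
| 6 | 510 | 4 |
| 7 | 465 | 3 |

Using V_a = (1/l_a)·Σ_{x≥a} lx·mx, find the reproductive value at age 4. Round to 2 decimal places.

lx = nx/n0 = nx/1500: 1, 0.77, 0.73, 0.58, 0.53, 0.39, 0.34, 0.31
lx·mx for x ≥ 4: 3.18, 1.56, 1.36, 0.93 → sum = 7.03
V_4 = 7.03 / l_4 = 7.03 / 0.53 = 13.264151… → 13.26

13.26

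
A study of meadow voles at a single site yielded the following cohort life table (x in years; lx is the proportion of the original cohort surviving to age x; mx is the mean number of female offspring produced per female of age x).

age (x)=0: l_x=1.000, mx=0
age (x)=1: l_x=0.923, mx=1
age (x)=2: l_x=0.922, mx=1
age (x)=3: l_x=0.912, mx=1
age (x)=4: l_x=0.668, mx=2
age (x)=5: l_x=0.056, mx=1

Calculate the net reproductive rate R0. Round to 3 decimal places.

lx·mx by age: 0, 0.923, 0.922, 0.912, 1.336, 0.056
R0 = Σ lx·mx = 4.149 → 4.149

4.149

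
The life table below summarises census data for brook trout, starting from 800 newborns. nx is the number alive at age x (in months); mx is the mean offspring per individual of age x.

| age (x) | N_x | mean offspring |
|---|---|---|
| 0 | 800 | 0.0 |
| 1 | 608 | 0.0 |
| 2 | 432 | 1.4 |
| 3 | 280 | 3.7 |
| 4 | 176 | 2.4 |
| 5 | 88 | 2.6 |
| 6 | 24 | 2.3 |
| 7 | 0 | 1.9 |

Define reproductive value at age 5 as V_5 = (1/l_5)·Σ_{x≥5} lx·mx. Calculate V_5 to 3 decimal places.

lx = nx/n0 = nx/800: 1, 0.76, 0.54, 0.35, 0.22, 0.11, 0.03, 0
lx·mx for x ≥ 5: 0.286, 0.069, 0 → sum = 0.355
V_5 = 0.355 / l_5 = 0.355 / 0.11 = 3.227273… → 3.227

3.227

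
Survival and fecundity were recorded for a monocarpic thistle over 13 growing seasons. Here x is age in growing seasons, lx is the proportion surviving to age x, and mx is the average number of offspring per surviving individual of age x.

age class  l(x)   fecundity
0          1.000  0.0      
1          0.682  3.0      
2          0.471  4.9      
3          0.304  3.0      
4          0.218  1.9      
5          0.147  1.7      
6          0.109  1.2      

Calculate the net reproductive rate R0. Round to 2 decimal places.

6.06

lx·mx by age: 0, 2.046, 2.3079, 0.912, 0.4142, 0.2499, 0.1308
R0 = Σ lx·mx = 6.0608 → 6.06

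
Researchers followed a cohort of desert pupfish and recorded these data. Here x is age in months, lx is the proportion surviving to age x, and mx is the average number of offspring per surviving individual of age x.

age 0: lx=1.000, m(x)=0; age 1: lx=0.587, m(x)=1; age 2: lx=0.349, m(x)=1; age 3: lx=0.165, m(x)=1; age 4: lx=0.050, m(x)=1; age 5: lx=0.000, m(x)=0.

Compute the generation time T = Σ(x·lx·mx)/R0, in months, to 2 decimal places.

1.72

lx·mx: 0, 0.587, 0.349, 0.165, 0.05, 0 → R0 = 1.151
x·lx·mx: 0, 0.587, 0.698, 0.495, 0.2, 0 → Σ = 1.98
T = 1.98 / 1.151 = 1.720243… → 1.72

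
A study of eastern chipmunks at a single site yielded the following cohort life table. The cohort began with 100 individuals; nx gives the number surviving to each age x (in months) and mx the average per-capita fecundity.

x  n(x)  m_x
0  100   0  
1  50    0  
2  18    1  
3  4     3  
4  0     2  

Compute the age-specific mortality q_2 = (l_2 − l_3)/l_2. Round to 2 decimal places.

lx = nx/n0 = nx/100: 1, 0.5, 0.18, 0.04, 0
q_2 = (l_2 − l_3) / l_2 = (0.18 − 0.04) / 0.18
     = 0.14 / 0.18 = 0.777778… → 0.78

0.78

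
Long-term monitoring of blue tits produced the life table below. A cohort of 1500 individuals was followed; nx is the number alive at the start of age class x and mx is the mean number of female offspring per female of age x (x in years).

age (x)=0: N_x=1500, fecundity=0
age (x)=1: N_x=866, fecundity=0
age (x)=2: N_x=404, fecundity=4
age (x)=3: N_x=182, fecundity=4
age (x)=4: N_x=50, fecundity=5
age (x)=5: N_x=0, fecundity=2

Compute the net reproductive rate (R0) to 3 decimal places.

1.729

lx = nx/n0 = nx/1500: 1, 0.57733…, 0.26933…, 0.12133…, 0.03333…, 0
lx·mx by age: 0, 0, 1.077333…, 0.485333…, 0.166667…, 0
R0 = Σ lx·mx = 1.729333… → 1.729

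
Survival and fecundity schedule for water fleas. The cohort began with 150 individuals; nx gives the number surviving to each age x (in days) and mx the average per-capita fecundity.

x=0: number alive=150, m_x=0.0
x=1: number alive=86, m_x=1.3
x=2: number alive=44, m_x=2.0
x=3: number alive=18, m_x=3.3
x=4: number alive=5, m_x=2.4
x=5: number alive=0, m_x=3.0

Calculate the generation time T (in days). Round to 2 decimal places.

lx = nx/n0 = nx/150: 1, 0.57333…, 0.29333…, 0.12, 0.03333…, 0
lx·mx: 0, 0.745333…, 0.586667…, 0.396, 0.08…, 0 → R0 = 1.808…
x·lx·mx: 0, 0.745333…, 1.173333…, 1.188, 0.32…, 0 → Σ = 3.426667…
T = 3.426667… / 1.808… = 1.89528… → 1.90

1.90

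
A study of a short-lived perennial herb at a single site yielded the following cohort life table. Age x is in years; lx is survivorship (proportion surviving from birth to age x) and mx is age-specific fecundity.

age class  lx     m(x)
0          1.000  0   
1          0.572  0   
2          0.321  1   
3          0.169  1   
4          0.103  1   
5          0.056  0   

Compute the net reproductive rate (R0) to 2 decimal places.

lx·mx by age: 0, 0, 0.321, 0.169, 0.103, 0
R0 = Σ lx·mx = 0.593 → 0.59

0.59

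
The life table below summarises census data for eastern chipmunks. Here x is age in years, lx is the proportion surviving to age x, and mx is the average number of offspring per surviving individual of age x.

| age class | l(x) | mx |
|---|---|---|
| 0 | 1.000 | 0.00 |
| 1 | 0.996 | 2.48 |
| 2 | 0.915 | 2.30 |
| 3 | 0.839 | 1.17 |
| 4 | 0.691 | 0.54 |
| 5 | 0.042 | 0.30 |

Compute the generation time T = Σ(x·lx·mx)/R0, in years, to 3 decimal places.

1.881

lx·mx: 0, 2.47008, 2.1045, 0.98163, 0.37314, 0.0126 → R0 = 5.94195
x·lx·mx: 0, 2.47008, 4.209, 2.94489, 1.49256, 0.063 → Σ = 11.17953
T = 11.17953 / 5.94195 = 1.881458… → 1.881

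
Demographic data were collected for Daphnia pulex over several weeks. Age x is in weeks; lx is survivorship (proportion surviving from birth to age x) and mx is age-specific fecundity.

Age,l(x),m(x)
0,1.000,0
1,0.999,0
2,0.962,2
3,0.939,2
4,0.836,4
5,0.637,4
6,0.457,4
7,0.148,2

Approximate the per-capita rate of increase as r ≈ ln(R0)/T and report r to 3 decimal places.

0.600

R0 = Σ lx·mx = 0 + 0 + 1.924 + 1.878 + 3.344 + 2.548 + 1.828 + 0.296 = 11.818
Σ x·lx·mx = 48.638; T = 48.638/11.818 = 4.11559…
r ≈ ln(R0)/T = ln(11.818)/4.11559… = 0.60007… → 0.600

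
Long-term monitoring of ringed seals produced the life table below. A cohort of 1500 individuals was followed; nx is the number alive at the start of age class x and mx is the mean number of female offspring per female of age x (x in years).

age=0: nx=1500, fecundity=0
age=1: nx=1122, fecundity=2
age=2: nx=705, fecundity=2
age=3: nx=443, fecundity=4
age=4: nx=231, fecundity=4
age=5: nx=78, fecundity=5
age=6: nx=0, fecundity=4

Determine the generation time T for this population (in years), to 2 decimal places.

lx = nx/n0 = nx/1500: 1, 0.748, 0.47, 0.29533…, 0.154, 0.052, 0
lx·mx: 0, 1.496, 0.94, 1.181333…, 0.616, 0.26, 0 → R0 = 4.493333…
x·lx·mx: 0, 1.496, 1.88, 3.544…, 2.464, 1.3, 0 → Σ = 10.684…
T = 10.684… / 4.493333… = 2.377745… → 2.38

2.38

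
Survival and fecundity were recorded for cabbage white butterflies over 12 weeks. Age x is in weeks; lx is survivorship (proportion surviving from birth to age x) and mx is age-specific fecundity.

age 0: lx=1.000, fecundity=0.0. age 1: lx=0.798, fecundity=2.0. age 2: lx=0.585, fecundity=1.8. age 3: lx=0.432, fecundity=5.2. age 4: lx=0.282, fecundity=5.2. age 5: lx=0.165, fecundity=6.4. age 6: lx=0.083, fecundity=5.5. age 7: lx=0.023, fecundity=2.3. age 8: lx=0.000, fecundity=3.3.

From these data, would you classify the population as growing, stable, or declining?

growing

R0 = Σ lx·mx = 0 + 1.596 + 1.053 + 2.2464 + 1.4664 + 1.056 + 0.4565 + 0.0529 + 0 = 7.9272
R0 > 1, so the population is growing.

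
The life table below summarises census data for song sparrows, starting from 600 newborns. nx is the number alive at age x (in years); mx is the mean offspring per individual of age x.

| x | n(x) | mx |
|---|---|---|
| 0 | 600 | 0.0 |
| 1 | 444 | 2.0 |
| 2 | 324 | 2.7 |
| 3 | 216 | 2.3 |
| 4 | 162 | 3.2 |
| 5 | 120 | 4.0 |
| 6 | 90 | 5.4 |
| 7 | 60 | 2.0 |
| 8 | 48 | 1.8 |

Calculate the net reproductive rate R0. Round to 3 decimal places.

lx = nx/n0 = nx/600: 1, 0.74, 0.54, 0.36, 0.27, 0.2, 0.15, 0.1, 0.08
lx·mx by age: 0, 1.48, 1.458, 0.828, 0.864, 0.8, 0.81, 0.2, 0.144
R0 = Σ lx·mx = 6.584 → 6.584

6.584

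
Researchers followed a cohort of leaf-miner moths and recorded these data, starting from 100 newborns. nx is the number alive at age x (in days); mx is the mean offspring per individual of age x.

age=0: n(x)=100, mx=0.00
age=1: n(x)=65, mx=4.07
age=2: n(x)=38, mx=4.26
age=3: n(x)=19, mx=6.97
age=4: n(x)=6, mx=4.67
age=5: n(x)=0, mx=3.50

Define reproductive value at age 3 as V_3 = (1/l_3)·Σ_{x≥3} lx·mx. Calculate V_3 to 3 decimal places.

8.445

lx = nx/n0 = nx/100: 1, 0.65, 0.38, 0.19, 0.06, 0
lx·mx for x ≥ 3: 1.3243, 0.2802, 0 → sum = 1.6045
V_3 = 1.6045 / l_3 = 1.6045 / 0.19 = 8.444737… → 8.445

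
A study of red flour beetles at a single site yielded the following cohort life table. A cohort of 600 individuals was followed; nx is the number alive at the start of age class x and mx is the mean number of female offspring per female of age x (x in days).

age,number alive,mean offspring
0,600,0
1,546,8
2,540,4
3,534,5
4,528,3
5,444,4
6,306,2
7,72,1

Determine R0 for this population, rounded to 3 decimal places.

lx = nx/n0 = nx/600: 1, 0.91, 0.9, 0.89, 0.88, 0.74, 0.51, 0.12
lx·mx by age: 0, 7.28, 3.6, 4.45, 2.64, 2.96, 1.02, 0.12
R0 = Σ lx·mx = 22.07 → 22.070

22.070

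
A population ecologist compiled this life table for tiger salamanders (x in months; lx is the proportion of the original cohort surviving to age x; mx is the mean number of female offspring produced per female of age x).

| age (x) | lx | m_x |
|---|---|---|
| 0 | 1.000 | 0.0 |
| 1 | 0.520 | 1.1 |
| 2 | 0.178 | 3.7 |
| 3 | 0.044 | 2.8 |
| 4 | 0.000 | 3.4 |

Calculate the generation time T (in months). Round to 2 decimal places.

lx·mx: 0, 0.572, 0.6586, 0.1232, 0 → R0 = 1.3538
x·lx·mx: 0, 0.572, 1.3172, 0.3696, 0 → Σ = 2.2588
T = 2.2588 / 1.3538 = 1.668489… → 1.67

1.67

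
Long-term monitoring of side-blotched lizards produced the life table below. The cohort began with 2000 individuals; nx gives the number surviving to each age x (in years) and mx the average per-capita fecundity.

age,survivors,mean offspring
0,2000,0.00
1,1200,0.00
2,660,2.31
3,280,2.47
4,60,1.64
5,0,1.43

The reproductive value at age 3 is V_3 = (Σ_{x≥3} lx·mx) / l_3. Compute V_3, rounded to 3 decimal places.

2.821

lx = nx/n0 = nx/2000: 1, 0.6, 0.33, 0.14, 0.03, 0
lx·mx for x ≥ 3: 0.3458, 0.0492, 0 → sum = 0.395
V_3 = 0.395 / l_3 = 0.395 / 0.14 = 2.821429… → 2.821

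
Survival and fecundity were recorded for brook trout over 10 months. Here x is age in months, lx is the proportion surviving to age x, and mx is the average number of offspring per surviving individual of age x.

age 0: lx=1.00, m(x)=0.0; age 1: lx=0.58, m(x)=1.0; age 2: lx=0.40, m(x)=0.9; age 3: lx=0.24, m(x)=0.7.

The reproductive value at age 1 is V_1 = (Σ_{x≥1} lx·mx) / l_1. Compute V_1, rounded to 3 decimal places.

lx·mx for x ≥ 1: 0.58, 0.36, 0.168 → sum = 1.108
V_1 = 1.108 / l_1 = 1.108 / 0.58 = 1.910345… → 1.910

1.910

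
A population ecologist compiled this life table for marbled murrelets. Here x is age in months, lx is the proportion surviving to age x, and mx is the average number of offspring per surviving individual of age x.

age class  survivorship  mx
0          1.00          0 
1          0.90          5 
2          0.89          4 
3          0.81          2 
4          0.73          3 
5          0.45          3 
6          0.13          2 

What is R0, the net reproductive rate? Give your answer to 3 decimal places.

13.480

lx·mx by age: 0, 4.5, 3.56, 1.62, 2.19, 1.35, 0.26
R0 = Σ lx·mx = 13.48 → 13.480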